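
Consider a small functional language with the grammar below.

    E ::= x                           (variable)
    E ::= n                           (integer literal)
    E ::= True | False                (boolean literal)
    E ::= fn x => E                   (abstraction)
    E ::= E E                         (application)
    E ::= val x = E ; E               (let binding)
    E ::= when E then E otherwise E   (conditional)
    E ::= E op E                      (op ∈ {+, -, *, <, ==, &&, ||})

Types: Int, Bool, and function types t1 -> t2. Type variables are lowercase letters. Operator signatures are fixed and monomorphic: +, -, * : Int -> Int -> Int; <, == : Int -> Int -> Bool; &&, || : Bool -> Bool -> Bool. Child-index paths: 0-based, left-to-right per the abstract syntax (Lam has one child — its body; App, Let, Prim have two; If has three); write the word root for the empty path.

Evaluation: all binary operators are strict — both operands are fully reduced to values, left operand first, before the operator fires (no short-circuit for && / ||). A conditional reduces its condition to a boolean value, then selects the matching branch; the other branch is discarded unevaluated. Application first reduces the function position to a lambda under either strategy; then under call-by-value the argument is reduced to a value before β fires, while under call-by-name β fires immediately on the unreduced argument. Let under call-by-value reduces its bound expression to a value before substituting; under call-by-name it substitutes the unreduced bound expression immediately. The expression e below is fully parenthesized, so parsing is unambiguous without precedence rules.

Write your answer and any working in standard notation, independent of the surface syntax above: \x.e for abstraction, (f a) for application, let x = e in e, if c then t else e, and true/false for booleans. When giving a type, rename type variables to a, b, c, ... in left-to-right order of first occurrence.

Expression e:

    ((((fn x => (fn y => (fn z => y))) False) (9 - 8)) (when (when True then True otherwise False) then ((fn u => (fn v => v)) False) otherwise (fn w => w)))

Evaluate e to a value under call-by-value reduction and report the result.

Answer: 1

Trace:
step 0: ((((\x.(\y.(\z.y))) false) (9 - 8)) (if (if true then true else false) then ((\u.(\v.v)) false) else (\w.w)))
step 1: [beta@0.0] (((\y.(\z.y)) (9 - 8)) (if (if true then true else false) then ((\u.(\v.v)) false) else (\w.w)))
step 2: [delta@0.1] (((\y.(\z.y)) 1) (if (if true then true else false) then ((\u.(\v.v)) false) else (\w.w)))
step 3: [beta@0] ((\z.1) (if (if true then true else false) then ((\u.(\v.v)) false) else (\w.w)))
step 4: [if@1.0] ((\z.1) (if true then ((\u.(\v.v)) false) else (\w.w)))
step 5: [if@1] ((\z.1) ((\u.(\v.v)) false))
step 6: [beta@1] ((\z.1) (\v.v))
step 7: [beta@root] 1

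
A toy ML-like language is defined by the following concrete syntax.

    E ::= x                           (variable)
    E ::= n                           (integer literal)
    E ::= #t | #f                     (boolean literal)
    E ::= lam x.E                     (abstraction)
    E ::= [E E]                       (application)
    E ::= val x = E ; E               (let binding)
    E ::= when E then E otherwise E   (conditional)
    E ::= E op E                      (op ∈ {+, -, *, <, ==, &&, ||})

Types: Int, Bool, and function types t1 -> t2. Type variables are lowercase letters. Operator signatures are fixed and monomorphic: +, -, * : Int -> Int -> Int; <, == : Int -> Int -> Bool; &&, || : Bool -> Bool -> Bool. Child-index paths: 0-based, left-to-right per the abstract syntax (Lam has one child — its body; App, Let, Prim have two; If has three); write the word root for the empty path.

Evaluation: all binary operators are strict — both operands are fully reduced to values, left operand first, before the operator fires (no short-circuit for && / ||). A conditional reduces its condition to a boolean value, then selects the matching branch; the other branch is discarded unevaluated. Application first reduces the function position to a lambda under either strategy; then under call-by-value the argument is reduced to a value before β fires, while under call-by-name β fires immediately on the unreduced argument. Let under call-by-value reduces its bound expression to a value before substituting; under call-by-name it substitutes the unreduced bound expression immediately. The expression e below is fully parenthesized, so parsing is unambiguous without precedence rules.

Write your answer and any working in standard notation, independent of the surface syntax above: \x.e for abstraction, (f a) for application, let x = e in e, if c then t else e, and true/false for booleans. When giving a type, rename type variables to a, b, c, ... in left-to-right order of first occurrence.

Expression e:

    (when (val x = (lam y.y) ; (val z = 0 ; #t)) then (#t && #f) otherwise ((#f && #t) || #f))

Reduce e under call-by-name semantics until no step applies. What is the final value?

Answer: false

Derivation:
step 0: (if (let x = (\y.y) in (let z = 0 in true)) then (true && false) else ((false && true) || false))
step 1: [let@0] (if (let z = 0 in true) then (true && false) else ((false && true) || false))
step 2: [let@0] (if true then (true && false) else ((false && true) || false))
step 3: [if@root] (true && false)
step 4: [delta@root] false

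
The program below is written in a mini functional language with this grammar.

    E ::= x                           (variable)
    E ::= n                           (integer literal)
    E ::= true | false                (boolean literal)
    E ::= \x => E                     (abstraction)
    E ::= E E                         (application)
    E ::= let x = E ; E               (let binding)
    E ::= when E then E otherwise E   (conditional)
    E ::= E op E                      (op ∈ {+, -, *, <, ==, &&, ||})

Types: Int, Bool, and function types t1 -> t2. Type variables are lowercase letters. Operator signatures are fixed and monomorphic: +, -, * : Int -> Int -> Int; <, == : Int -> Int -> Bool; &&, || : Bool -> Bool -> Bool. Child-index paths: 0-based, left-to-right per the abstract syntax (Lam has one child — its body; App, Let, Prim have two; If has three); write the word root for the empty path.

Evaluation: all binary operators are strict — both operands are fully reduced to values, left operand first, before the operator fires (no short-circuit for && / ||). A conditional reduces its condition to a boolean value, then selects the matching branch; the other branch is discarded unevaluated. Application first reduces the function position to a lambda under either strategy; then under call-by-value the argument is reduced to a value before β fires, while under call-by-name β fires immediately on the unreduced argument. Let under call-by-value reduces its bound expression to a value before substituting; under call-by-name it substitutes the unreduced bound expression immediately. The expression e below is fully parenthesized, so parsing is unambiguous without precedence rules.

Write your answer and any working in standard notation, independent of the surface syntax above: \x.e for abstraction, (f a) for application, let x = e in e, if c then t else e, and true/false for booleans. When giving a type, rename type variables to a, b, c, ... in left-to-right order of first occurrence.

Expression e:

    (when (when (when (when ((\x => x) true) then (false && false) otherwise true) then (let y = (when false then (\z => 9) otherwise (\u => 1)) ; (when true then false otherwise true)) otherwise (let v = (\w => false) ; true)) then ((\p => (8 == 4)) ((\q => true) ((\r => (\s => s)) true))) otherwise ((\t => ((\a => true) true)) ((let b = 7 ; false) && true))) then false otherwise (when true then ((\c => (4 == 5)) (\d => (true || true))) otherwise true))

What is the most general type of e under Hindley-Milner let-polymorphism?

Working:
x : a
\x._ : a -> a
  unify a -> a ~ Bool -> b
  unify a ~ Bool
  unify Bool ~ b
_ _ : Bool
  unify Bool ~ Bool
  unify Bool ~ Bool
  unify Bool ~ Bool
  unify Bool ~ Bool
  unify Bool ~ Bool
  unify Bool ~ Bool
\z._ : c -> Int
\u._ : d -> Int
  unify c -> Int ~ d -> Int
  unify c ~ d
  unify Int ~ Int
let y : forall. d -> Int
  unify Bool ~ Bool
  unify Bool ~ Bool
\w._ : e -> Bool
let v : forall. e -> Bool
  unify Bool ~ Bool
  unify Bool ~ Bool
  unify Int ~ Int
  unify Int ~ Int
\p._ : f -> Bool
\q._ : g -> Bool
s : i
\s._ : i -> i
\r._ : h -> i -> i
  unify h -> i -> i ~ Bool -> j
  unify h ~ Bool
  unify i -> i ~ j
_ _ : i -> i
  unify g -> Bool ~ (i -> i) -> k
  unify g ~ i -> i
  unify Bool ~ k
_ _ : Bool
  unify f -> Bool ~ Bool -> l
  unify f ~ Bool
  unify Bool ~ l
_ _ : Bool
\a._ : n -> Bool
  unify n -> Bool ~ Bool -> o
  unify n ~ Bool
  unify Bool ~ o
_ _ : Bool
\t._ : m -> Bool
let b : Int
  unify Bool ~ Bool
  unify Bool ~ Bool
  unify m -> Bool ~ Bool -> p
  unify m ~ Bool
  unify Bool ~ p
_ _ : Bool
  unify Bool ~ Bool
  unify Bool ~ Bool
  unify Bool ~ Bool
  unify Int ~ Int
  unify Int ~ Int
\c._ : q -> Bool
  unify Bool ~ Bool
  unify Bool ~ Bool
\d._ : r -> Bool
  unify q -> Bool ~ (r -> Bool) -> s
  unify q ~ r -> Bool
  unify Bool ~ s
_ _ : Bool
  unify Bool ~ Bool
  unify Bool ~ Bool

Answer: Bool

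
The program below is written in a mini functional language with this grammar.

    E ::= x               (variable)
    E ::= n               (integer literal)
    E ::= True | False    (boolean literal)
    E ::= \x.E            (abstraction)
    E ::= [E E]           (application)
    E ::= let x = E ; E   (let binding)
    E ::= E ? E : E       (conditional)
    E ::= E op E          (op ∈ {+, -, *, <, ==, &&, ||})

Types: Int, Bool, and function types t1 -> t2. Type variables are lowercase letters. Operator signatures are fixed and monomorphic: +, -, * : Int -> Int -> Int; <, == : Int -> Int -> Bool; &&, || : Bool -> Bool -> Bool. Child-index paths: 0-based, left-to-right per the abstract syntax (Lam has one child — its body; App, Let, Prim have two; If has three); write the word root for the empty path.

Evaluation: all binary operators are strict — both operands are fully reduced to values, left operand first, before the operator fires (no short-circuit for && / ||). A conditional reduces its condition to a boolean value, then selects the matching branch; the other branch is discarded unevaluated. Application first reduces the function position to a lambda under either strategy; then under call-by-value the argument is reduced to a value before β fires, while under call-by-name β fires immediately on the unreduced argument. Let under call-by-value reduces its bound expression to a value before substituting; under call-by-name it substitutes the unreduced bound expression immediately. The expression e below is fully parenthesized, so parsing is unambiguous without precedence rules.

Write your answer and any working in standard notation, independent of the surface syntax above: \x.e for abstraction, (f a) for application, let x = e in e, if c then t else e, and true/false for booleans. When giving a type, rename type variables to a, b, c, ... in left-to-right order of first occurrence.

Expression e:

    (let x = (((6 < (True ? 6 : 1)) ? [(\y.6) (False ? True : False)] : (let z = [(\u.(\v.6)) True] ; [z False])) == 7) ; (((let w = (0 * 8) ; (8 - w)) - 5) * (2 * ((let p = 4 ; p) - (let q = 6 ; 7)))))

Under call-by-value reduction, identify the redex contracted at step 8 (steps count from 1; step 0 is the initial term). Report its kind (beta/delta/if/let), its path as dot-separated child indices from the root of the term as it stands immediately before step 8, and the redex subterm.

Derivation:
step 0: (let x = ((if (6 < (if true then 6 else 1)) then ((\y.6) (if false then true else false)) else (let z = ((\u.(\v.6)) true) in (z false))) == 7) in (((let w = (0 * 8) in (8 - w)) - 5) * (2 * ((let p = 4 in p) - (let q = 6 in 7)))))
step 1: [if@0.0.0.1] (let x = ((if (6 < 6) then ((\y.6) (if false then true else false)) else (let z = ((\u.(\v.6)) true) in (z false))) == 7) in (((let w = (0 * 8) in (8 - w)) - 5) * (2 * ((let p = 4 in p) - (let q = 6 in 7)))))
step 2: [delta@0.0.0] (let x = ((if false then ((\y.6) (if false then true else false)) else (let z = ((\u.(\v.6)) true) in (z false))) == 7) in (((let w = (0 * 8) in (8 - w)) - 5) * (2 * ((let p = 4 in p) - (let q = 6 in 7)))))
step 3: [if@0.0] (let x = ((let z = ((\u.(\v.6)) true) in (z false)) == 7) in (((let w = (0 * 8) in (8 - w)) - 5) * (2 * ((let p = 4 in p) - (let q = 6 in 7)))))
step 4: [beta@0.0.0] (let x = ((let z = (\v.6) in (z false)) == 7) in (((let w = (0 * 8) in (8 - w)) - 5) * (2 * ((let p = 4 in p) - (let q = 6 in 7)))))
step 5: [let@0.0] (let x = (((\v.6) false) == 7) in (((let w = (0 * 8) in (8 - w)) - 5) * (2 * ((let p = 4 in p) - (let q = 6 in 7)))))
step 6: [beta@0.0] (let x = (6 == 7) in (((let w = (0 * 8) in (8 - w)) - 5) * (2 * ((let p = 4 in p) - (let q = 6 in 7)))))
step 7: [delta@0] (let x = false in (((let w = (0 * 8) in (8 - w)) - 5) * (2 * ((let p = 4 in p) - (let q = 6 in 7)))))
step 8: [let@root] (((let w = (0 * 8) in (8 - w)) - 5) * (2 * ((let p = 4 in p) - (let q = 6 in 7))))

Answer: let at root : (let x = false in (((let w = (0 * 8) in (8 - w)) - 5) * (2 * ((let p = 4 in p) - (let q = 6 in 7)))))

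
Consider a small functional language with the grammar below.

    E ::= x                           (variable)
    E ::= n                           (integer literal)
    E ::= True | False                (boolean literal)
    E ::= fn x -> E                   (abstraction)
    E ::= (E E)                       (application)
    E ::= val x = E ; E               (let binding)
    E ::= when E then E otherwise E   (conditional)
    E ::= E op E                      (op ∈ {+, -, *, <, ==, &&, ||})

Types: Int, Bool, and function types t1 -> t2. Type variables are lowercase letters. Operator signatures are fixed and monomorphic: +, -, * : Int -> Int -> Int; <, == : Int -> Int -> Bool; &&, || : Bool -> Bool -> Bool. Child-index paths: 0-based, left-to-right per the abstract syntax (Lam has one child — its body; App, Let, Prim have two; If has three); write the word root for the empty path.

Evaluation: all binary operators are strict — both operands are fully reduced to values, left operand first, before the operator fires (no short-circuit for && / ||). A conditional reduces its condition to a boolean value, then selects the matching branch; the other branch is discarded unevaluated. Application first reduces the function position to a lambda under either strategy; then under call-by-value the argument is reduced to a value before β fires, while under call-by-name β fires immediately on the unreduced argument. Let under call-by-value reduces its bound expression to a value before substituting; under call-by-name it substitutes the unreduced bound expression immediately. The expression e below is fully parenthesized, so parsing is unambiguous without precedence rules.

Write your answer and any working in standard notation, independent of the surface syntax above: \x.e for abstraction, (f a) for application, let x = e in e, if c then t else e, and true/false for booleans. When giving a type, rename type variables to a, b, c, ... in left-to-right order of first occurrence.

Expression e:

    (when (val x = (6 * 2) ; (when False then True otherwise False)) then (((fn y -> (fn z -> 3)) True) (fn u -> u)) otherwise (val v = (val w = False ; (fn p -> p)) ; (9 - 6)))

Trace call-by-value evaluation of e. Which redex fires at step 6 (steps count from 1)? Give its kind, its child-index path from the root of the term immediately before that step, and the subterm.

Trace:
step 0: (if (let x = (6 * 2) in (if false then true else false)) then (((\y.(\z.3)) true) (\u.u)) else (let v = (let w = false in (\p.p)) in (9 - 6)))
step 1: [delta@0.0] (if (let x = 12 in (if false then true else false)) then (((\y.(\z.3)) true) (\u.u)) else (let v = (let w = false in (\p.p)) in (9 - 6)))
step 2: [let@0] (if (if false then true else false) then (((\y.(\z.3)) true) (\u.u)) else (let v = (let w = false in (\p.p)) in (9 - 6)))
step 3: [if@0] (if false then (((\y.(\z.3)) true) (\u.u)) else (let v = (let w = false in (\p.p)) in (9 - 6)))
step 4: [if@root] (let v = (let w = false in (\p.p)) in (9 - 6))
step 5: [let@0] (let v = (\p.p) in (9 - 6))
step 6: [let@root] (9 - 6)

Answer: let at root : (let v = (\p.p) in (9 - 6))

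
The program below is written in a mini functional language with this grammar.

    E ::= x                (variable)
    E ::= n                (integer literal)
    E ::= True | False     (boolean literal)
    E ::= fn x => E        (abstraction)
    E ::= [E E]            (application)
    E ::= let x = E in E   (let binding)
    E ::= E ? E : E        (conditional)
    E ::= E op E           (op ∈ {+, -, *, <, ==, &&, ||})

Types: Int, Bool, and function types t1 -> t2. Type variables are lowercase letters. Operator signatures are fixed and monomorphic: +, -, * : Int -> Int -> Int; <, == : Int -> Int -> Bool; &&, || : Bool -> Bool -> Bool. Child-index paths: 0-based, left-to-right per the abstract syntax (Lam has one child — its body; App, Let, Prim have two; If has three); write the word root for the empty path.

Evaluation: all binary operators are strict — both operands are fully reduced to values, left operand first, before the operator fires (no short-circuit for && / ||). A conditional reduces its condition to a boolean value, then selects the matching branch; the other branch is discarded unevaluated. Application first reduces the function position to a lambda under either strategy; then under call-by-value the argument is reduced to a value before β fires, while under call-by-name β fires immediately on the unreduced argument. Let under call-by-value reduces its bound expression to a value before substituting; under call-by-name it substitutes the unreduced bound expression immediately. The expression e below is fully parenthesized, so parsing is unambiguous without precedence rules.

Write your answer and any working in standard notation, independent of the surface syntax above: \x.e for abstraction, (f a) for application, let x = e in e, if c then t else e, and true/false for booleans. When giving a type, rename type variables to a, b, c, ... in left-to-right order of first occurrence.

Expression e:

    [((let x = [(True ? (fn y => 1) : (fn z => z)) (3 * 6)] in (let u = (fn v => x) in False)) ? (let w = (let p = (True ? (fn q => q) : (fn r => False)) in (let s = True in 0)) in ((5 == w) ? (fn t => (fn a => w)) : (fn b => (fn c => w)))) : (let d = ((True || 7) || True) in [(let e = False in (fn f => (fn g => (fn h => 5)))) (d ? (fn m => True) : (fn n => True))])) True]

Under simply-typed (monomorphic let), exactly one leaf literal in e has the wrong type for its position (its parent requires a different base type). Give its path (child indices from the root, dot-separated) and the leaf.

Answer: 0.2.0.0.1 : 7

Working:
  unify Bool ~ Bool
\y._ : a -> Int
z : b
\z._ : b -> b
  unify a -> Int ~ b -> b
  unify a ~ b
  unify Int ~ b
  unify Int ~ Int
  unify Int ~ Int
  unify Int -> Int ~ Int -> c
  unify Int ~ Int
  unify Int ~ c
_ _ : Int
let x : Int
x : Int
\v._ : d -> Int
let u : d -> Int
  unify Bool ~ Bool
  unify Bool ~ Bool
q : e
\q._ : e -> e
\r._ : f -> Bool
  unify e -> e ~ f -> Bool
  unify e ~ f
  unify f ~ Bool
let p : Bool -> Bool
let s : Bool
let w : Int
  unify Int ~ Int
w : Int
  unify Int ~ Int
  unify Bool ~ Bool
w : Int
\a._ : h -> Int
\t._ : g -> h -> Int
w : Int
\c._ : j -> Int
\b._ : i -> j -> Int
  unify g -> h -> Int ~ i -> j -> Int
  unify g ~ i
  unify h -> Int ~ j -> Int
  unify h ~ j
  unify Int ~ Int
  unify Bool ~ Bool
  unify Int ~ Bool
  FAIL: mismatch Int ~ Bool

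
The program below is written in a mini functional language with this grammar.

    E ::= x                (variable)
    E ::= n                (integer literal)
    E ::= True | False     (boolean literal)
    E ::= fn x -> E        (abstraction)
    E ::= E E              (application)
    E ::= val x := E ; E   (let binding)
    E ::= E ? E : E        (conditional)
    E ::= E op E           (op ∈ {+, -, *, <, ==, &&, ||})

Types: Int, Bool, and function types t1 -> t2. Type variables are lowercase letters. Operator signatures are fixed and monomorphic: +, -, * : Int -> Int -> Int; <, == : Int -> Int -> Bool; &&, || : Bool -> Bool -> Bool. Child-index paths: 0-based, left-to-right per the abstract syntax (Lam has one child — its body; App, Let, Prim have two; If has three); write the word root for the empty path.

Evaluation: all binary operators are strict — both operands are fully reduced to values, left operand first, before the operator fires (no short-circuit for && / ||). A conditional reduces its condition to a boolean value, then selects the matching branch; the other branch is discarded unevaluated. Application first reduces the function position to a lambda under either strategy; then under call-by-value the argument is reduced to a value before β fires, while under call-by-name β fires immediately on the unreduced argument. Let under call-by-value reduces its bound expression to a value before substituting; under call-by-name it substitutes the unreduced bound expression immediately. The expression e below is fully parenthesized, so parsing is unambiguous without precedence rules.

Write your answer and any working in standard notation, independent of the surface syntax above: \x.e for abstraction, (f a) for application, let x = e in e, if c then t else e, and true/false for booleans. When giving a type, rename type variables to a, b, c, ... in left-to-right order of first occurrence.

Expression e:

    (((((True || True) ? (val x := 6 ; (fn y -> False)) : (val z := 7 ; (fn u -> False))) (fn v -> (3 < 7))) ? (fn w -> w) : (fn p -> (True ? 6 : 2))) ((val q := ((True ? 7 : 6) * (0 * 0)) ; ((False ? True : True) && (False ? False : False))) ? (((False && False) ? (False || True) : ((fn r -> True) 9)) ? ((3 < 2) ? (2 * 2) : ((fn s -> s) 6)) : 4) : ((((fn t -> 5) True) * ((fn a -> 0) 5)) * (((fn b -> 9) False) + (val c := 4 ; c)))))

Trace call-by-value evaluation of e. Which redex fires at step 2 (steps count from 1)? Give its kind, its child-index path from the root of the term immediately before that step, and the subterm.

Answer: if at 0.0.0 : (if true then (let x = 6 in (\y.false)) else (let z = 7 in (\u.false)))

Derivation:
step 0: ((if ((if (true || true) then (let x = 6 in (\y.false)) else (let z = 7 in (\u.false))) (\v.(3 < 7))) then (\w.w) else (\p.(if true then 6 else 2))) (if (let q = ((if true then 7 else 6) * (0 * 0)) in ((if false then true else true) && (if false then false else false))) then (if (if (false && false) then (false || true) else ((\r.true) 9)) then (if (3 < 2) then (2 * 2) else ((\s.s) 6)) else 4) else ((((\t.5) true) * ((\a.0) 5)) * (((\b.9) false) + (let c = 4 in c)))))
step 1: [delta@0.0.0.0] ((if ((if true then (let x = 6 in (\y.false)) else (let z = 7 in (\u.false))) (\v.(3 < 7))) then (\w.w) else (\p.(if true then 6 else 2))) (if (let q = ((if true then 7 else 6) * (0 * 0)) in ((if false then true else true) && (if false then false else false))) then (if (if (false && false) then (false || true) else ((\r.true) 9)) then (if (3 < 2) then (2 * 2) else ((\s.s) 6)) else 4) else ((((\t.5) true) * ((\a.0) 5)) * (((\b.9) false) + (let c = 4 in c)))))
step 2: [if@0.0.0] ((if ((let x = 6 in (\y.false)) (\v.(3 < 7))) then (\w.w) else (\p.(if true then 6 else 2))) (if (let q = ((if true then 7 else 6) * (0 * 0)) in ((if false then true else true) && (if false then false else false))) then (if (if (false && false) then (false || true) else ((\r.true) 9)) then (if (3 < 2) then (2 * 2) else ((\s.s) 6)) else 4) else ((((\t.5) true) * ((\a.0) 5)) * (((\b.9) false) + (let c = 4 in c)))))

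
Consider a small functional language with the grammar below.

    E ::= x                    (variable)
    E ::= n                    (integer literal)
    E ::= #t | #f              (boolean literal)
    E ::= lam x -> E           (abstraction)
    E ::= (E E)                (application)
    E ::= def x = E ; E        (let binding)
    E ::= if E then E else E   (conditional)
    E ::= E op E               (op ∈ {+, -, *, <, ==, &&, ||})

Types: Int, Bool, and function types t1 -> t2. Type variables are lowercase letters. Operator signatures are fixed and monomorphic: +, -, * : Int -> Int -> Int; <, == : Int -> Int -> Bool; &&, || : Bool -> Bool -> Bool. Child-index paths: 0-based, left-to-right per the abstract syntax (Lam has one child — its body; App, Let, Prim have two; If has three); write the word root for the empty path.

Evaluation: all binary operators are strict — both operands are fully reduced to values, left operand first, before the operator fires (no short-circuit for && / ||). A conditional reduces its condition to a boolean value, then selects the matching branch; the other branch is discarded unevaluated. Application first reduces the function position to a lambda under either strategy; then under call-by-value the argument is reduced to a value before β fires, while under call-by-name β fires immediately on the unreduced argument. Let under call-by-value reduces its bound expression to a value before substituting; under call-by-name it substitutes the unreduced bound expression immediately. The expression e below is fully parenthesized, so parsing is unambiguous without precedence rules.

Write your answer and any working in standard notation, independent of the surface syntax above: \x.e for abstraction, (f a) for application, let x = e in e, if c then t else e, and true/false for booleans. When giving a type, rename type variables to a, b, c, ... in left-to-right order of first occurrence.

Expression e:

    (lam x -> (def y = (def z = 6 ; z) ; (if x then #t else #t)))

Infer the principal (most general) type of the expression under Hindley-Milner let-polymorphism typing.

Answer: Bool -> Bool

Trace:
let z : Int
z : Int
let y : Int
x : a
  unify a ~ Bool
  unify Bool ~ Bool
\x._ : Bool -> Bool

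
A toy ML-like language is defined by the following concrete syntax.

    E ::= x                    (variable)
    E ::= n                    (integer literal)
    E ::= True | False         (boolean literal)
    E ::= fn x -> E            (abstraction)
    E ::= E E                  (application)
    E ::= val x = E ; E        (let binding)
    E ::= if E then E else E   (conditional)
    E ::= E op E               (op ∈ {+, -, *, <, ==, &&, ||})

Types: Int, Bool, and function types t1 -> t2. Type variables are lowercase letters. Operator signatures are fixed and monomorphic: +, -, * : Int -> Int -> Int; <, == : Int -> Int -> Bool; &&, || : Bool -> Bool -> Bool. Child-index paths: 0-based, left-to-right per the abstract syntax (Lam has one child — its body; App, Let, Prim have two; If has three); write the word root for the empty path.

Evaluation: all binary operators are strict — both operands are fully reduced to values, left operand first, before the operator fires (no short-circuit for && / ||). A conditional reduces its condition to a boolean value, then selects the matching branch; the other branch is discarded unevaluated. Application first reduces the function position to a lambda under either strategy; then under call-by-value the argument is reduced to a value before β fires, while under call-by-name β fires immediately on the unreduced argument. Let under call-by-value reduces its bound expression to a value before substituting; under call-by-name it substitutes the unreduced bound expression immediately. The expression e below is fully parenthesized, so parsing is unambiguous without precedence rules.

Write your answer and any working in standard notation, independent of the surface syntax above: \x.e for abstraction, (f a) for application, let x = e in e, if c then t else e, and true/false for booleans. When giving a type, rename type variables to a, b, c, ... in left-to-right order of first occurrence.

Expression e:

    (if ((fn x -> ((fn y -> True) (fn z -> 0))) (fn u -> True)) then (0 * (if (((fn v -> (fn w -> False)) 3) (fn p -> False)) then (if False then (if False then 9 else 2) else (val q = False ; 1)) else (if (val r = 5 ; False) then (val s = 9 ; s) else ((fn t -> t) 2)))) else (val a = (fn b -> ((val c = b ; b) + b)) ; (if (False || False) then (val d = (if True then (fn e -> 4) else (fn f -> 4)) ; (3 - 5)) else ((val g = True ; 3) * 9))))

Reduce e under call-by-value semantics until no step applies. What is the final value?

Trace:
step 0: (if ((\x.((\y.true) (\z.0))) (\u.true)) then (0 * (if (((\v.(\w.false)) 3) (\p.false)) then (if false then (if false then 9 else 2) else (let q = false in 1)) else (if (let r = 5 in false) then (let s = 9 in s) else ((\t.t) 2)))) else (let a = (\b.((let c = b in b) + b)) in (if (false || false) then (let d = (if true then (\e.4) else (\f.4)) in (3 - 5)) else ((let g = true in 3) * 9))))
step 1: [beta@0] (if ((\y.true) (\z.0)) then (0 * (if (((\v.(\w.false)) 3) (\p.false)) then (if false then (if false then 9 else 2) else (let q = false in 1)) else (if (let r = 5 in false) then (let s = 9 in s) else ((\t.t) 2)))) else (let a = (\b.((let c = b in b) + b)) in (if (false || false) then (let d = (if true then (\e.4) else (\f.4)) in (3 - 5)) else ((let g = true in 3) * 9))))
step 2: [beta@0] (if true then (0 * (if (((\v.(\w.false)) 3) (\p.false)) then (if false then (if false then 9 else 2) else (let q = false in 1)) else (if (let r = 5 in false) then (let s = 9 in s) else ((\t.t) 2)))) else (let a = (\b.((let c = b in b) + b)) in (if (false || false) then (let d = (if true then (\e.4) else (\f.4)) in (3 - 5)) else ((let g = true in 3) * 9))))
step 3: [if@root] (0 * (if (((\v.(\w.false)) 3) (\p.false)) then (if false then (if false then 9 else 2) else (let q = false in 1)) else (if (let r = 5 in false) then (let s = 9 in s) else ((\t.t) 2))))
step 4: [beta@1.0.0] (0 * (if ((\w.false) (\p.false)) then (if false then (if false then 9 else 2) else (let q = false in 1)) else (if (let r = 5 in false) then (let s = 9 in s) else ((\t.t) 2))))
step 5: [beta@1.0] (0 * (if false then (if false then (if false then 9 else 2) else (let q = false in 1)) else (if (let r = 5 in false) then (let s = 9 in s) else ((\t.t) 2))))
step 6: [if@1] (0 * (if (let r = 5 in false) then (let s = 9 in s) else ((\t.t) 2)))
step 7: [let@1.0] (0 * (if false then (let s = 9 in s) else ((\t.t) 2)))
step 8: [if@1] (0 * ((\t.t) 2))
step 9: [beta@1] (0 * 2)
step 10: [delta@root] 0

Answer: 0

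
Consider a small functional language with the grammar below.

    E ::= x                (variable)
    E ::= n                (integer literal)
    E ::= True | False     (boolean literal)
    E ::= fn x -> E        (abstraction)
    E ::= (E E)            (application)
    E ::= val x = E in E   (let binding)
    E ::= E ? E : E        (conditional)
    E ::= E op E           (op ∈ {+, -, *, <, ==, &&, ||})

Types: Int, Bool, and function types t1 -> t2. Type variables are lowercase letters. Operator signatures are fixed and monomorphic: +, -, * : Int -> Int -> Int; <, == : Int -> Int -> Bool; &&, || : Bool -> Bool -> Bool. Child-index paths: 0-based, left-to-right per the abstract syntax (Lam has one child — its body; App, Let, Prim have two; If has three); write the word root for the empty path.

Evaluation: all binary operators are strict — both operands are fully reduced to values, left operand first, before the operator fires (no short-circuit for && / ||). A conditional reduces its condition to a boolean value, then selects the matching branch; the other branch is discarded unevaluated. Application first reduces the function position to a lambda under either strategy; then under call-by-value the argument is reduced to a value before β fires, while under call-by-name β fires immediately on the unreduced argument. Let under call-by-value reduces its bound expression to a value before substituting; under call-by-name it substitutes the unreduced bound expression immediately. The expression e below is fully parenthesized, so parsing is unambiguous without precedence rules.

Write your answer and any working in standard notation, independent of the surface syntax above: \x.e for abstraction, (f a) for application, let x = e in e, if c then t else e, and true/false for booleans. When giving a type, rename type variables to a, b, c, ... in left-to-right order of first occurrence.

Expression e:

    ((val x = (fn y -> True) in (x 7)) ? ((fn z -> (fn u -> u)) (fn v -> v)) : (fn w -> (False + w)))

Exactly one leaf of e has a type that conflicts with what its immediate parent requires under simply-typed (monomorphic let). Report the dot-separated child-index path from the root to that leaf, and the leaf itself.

Answer: 2.0.0 : false

Trace:
\y._ : a -> Bool
let x : a -> Bool
x : a -> Bool
  unify a -> Bool ~ Int -> b
  unify a ~ Int
  unify Bool ~ b
_ _ : Bool
  unify Bool ~ Bool
u : d
\u._ : d -> d
\z._ : c -> d -> d
v : e
\v._ : e -> e
  unify c -> d -> d ~ (e -> e) -> f
  unify c ~ e -> e
  unify d -> d ~ f
_ _ : d -> d
  unify Bool ~ Int
  FAIL: mismatch Bool ~ Int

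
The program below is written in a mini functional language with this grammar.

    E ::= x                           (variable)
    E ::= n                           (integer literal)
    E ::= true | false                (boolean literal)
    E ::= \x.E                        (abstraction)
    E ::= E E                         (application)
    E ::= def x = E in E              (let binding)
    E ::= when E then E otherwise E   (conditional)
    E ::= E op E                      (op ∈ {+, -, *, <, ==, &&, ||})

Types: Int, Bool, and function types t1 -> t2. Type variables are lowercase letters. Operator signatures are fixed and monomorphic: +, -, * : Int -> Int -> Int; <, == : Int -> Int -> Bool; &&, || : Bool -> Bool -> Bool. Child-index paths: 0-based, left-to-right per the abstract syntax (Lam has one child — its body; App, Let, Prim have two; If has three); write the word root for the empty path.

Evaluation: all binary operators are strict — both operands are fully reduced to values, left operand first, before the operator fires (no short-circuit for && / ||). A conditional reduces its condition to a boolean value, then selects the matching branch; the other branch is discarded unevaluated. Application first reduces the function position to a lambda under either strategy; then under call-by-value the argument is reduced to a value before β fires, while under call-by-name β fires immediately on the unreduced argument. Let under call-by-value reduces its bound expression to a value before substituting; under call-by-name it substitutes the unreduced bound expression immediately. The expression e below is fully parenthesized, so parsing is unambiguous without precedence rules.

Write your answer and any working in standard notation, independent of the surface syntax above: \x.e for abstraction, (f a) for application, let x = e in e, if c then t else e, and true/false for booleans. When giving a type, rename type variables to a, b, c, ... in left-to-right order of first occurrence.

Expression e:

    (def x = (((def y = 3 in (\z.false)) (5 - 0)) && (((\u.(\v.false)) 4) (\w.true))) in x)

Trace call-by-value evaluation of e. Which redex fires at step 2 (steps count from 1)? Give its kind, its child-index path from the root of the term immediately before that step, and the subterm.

Trace:
step 0: (let x = (((let y = 3 in (\z.false)) (5 - 0)) && (((\u.(\v.false)) 4) (\w.true))) in x)
step 1: [let@0.0.0] (let x = (((\z.false) (5 - 0)) && (((\u.(\v.false)) 4) (\w.true))) in x)
step 2: [delta@0.0.1] (let x = (((\z.false) 5) && (((\u.(\v.false)) 4) (\w.true))) in x)

Answer: delta at 0.0.1 : (5 - 0)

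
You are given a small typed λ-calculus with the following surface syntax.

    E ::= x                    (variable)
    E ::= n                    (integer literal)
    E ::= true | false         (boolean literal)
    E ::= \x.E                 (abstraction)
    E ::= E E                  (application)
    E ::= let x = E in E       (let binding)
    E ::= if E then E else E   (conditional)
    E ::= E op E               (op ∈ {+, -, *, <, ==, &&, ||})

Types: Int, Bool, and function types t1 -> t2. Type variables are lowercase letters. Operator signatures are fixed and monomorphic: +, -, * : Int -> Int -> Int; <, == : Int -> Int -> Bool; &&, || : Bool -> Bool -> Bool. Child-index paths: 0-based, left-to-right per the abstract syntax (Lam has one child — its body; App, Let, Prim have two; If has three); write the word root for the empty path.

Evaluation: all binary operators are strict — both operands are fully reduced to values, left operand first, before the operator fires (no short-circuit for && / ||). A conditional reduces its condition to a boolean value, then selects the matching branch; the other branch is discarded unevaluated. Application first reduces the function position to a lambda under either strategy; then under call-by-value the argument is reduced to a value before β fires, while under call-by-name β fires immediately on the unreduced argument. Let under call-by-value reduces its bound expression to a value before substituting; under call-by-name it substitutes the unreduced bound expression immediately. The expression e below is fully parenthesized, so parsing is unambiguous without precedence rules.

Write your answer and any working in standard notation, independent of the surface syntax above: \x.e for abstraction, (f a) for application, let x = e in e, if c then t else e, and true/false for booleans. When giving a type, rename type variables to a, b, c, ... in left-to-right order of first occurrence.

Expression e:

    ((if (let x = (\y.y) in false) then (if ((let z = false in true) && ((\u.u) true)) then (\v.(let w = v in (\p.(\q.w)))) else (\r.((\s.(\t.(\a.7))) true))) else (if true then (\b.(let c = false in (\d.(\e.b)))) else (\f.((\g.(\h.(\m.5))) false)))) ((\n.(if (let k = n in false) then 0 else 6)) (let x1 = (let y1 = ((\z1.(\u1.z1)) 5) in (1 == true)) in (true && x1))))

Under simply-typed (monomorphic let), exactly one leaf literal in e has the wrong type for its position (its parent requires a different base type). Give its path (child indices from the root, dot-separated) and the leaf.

Derivation:
y : a
\y._ : a -> a
let x : a -> a
  unify Bool ~ Bool
let z : Bool
  unify Bool ~ Bool
u : b
\u._ : b -> b
  unify b -> b ~ Bool -> c
  unify b ~ Bool
  unify Bool ~ c
_ _ : Bool
  unify Bool ~ Bool
  unify Bool ~ Bool
v : d
let w : d
w : d
\q._ : f -> d
\p._ : e -> f -> d
\v._ : d -> e -> f -> d
\a._ : j -> Int
\t._ : i -> j -> Int
\s._ : h -> i -> j -> Int
  unify h -> i -> j -> Int ~ Bool -> k
  unify h ~ Bool
  unify i -> j -> Int ~ k
_ _ : i -> j -> Int
\r._ : g -> i -> j -> Int
  unify d -> e -> f -> d ~ g -> i -> j -> Int
  unify d ~ g
  unify e -> f -> g ~ i -> j -> Int
  unify e ~ i
  unify f -> g ~ j -> Int
  unify f ~ j
  unify g ~ Int
  unify Bool ~ Bool
let c : Bool
b : l
\e._ : n -> l
\d._ : m -> n -> l
\b._ : l -> m -> n -> l
\m._ : r -> Int
\h._ : q -> r -> Int
\g._ : p -> q -> r -> Int
  unify p -> q -> r -> Int ~ Bool -> s
  unify p ~ Bool
  unify q -> r -> Int ~ s
_ _ : q -> r -> Int
\f._ : o -> q -> r -> Int
  unify l -> m -> n -> l ~ o -> q -> r -> Int
  unify l ~ o
  unify m -> n -> o ~ q -> r -> Int
  unify m ~ q
  unify n -> o ~ r -> Int
  unify n ~ r
  unify o ~ Int
  unify Int -> i -> j -> Int ~ Int -> q -> r -> Int
  unify Int ~ Int
  unify i -> j -> Int ~ q -> r -> Int
  unify i ~ q
  unify j -> Int ~ r -> Int
  unify j ~ r
  unify Int ~ Int
n : t
let k : t
  unify Bool ~ Bool
  unify Int ~ Int
\n._ : t -> Int
z1 : u
\u1._ : v -> u
\z1._ : u -> v -> u
  unify u -> v -> u ~ Int -> w
  unify u ~ Int
  unify v -> Int ~ w
_ _ : v -> Int
let y1 : v -> Int
  unify Int ~ Int
  unify Bool ~ Int
  FAIL: mismatch Bool ~ Int

Answer: 1.1.0.1.1 : true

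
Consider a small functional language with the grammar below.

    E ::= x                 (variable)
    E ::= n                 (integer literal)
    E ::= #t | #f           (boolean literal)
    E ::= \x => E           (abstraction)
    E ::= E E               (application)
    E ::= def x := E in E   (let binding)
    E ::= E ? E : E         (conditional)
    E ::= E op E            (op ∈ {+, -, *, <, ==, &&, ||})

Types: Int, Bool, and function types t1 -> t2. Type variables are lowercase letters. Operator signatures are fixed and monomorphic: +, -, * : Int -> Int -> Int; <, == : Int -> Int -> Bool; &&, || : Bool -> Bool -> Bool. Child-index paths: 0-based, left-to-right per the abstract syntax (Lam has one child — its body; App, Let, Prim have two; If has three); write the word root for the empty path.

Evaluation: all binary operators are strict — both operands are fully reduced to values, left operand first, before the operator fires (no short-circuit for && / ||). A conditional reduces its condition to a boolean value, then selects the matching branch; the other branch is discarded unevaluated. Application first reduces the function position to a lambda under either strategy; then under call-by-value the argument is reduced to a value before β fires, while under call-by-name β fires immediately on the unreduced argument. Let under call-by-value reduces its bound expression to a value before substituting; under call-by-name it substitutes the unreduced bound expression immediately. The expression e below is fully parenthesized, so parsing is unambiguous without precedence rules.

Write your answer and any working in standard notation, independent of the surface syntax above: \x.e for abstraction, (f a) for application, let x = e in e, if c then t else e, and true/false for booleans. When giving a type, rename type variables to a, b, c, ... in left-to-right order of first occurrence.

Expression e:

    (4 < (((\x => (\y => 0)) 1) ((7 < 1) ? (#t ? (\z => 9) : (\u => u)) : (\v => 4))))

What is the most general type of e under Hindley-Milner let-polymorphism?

Answer: Bool

Working:
  unify Int ~ Int
\y._ : b -> Int
\x._ : a -> b -> Int
  unify a -> b -> Int ~ Int -> c
  unify a ~ Int
  unify b -> Int ~ c
_ _ : b -> Int
  unify Int ~ Int
  unify Int ~ Int
  unify Bool ~ Bool
  unify Bool ~ Bool
\z._ : d -> Int
u : e
\u._ : e -> e
  unify d -> Int ~ e -> e
  unify d ~ e
  unify Int ~ e
\v._ : f -> Int
  unify Int -> Int ~ f -> Int
  unify Int ~ f
  unify Int ~ Int
  unify b -> Int ~ (Int -> Int) -> g
  unify b ~ Int -> Int
  unify Int ~ g
_ _ : Int
  unify Int ~ Int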